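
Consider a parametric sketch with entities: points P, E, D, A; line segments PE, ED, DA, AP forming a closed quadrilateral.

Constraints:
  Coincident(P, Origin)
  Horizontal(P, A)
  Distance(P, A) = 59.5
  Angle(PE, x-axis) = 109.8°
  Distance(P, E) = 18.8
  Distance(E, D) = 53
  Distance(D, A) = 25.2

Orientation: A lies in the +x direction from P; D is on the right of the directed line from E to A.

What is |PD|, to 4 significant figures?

39.35

P is at the origin; PA is horizontal with |PA| = 59.5 and A in +x, so A = (59.5, 0). PE runs at 109.8° with |PE| = 18.8, so E = (-6.368, 17.69). D is determined by |ED| = 53.0 and |DA| = 25.2 together: it lies at the intersection of circle(E, 53.0) and circle(A, 25.2). With |EA| = 68.20, the foot of the radical line on EA is 50.04 from E and the perpendicular offset is √(53.0² − 50.04²) = 17.47. Taking the right-of-EA solution: D = (37.43, -12.16).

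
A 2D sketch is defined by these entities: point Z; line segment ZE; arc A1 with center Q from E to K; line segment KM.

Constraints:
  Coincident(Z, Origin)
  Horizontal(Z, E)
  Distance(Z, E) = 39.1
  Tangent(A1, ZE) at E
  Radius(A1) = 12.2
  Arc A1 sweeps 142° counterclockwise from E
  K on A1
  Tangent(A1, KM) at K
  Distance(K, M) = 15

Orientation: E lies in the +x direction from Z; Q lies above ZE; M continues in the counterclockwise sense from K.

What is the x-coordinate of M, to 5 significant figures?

34.791

On A1, E sits at bearing -90° from Q; a 142° counterclockwise sweep puts K at bearing 52°, so K = Q + 12.2·(cos 52°, sin 52°) = (46.611, 21.814). Since A1 is tangent to KM there, QK ⟂ KM, so KM runs along (−sin 52°, cos 52°); with |KM| = 15.0, M = (34.791, 31.049). So M.x = 34.791.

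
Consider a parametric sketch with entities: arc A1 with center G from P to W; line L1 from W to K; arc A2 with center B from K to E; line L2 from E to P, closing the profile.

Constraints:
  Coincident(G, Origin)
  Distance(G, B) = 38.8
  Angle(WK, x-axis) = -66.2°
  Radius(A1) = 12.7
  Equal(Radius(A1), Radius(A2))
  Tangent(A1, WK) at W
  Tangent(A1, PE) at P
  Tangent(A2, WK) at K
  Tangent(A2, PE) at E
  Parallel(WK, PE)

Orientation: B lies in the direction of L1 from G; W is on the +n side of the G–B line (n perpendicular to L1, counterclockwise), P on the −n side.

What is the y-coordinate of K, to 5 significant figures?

-30.375

The slot axis is L1's direction at -66.2°, so u = (cos -66.2°, sin -66.2°) = (0.40355, -0.91496) and n = (−sin -66.2°, cos -66.2°) = (0.91496, 0.40355). G is at the origin and B lies 38.8 along u from G, so B = 38.8·u = (15.658, -35.500). Tangency of A1 to both parallel lines with radius 12.7 puts W and P at G ± 12.7·n: W = (11.620, 5.1250), P = (-11.620, -5.1250). Equal radii place K and E the same way about B: K = B + 12.7·n = (27.278, -30.375), E = B − 12.7·n = (4.0376, -40.625). So K.y = -30.375.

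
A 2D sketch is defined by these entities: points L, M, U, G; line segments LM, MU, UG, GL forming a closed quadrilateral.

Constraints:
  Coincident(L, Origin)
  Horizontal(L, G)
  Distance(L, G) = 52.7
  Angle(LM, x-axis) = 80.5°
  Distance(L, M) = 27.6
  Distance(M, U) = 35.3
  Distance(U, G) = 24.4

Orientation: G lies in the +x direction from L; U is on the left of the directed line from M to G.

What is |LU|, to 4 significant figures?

44.12

Checks: |MU| = 35.30 ✓; |UG| = 24.40 ✓.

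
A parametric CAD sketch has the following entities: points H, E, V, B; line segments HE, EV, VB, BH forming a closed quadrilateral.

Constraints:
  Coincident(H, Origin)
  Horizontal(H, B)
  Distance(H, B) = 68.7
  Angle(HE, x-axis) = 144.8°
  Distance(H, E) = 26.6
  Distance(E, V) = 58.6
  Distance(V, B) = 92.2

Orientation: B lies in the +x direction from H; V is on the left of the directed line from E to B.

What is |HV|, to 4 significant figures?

67.42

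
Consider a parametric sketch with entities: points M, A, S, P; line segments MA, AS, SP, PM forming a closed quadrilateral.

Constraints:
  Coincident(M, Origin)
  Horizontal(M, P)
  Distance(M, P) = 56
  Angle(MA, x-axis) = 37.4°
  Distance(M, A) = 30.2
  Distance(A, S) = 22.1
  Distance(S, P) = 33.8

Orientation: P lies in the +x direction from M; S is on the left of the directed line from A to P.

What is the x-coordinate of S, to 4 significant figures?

42.21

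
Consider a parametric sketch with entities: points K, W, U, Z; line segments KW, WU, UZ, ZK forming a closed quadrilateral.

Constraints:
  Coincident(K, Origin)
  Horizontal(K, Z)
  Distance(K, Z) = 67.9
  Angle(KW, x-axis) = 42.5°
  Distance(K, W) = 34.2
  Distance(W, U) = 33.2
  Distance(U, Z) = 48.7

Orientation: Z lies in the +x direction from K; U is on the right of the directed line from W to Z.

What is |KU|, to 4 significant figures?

22.39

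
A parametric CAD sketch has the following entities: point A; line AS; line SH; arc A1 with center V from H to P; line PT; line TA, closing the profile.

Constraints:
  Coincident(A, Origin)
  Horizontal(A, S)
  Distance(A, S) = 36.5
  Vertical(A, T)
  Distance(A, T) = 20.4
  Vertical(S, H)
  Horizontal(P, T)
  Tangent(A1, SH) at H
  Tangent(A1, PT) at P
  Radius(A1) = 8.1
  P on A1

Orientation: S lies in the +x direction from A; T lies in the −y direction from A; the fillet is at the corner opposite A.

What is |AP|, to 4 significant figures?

34.97

A is at the origin; A and S share the same y with |AS| = 36.5 and S on the +x side, so S = (36.50, 0.000). AT is vertical with |AT| = 20.4 and T on the −y side, so T = (0.000, -20.40). The virtual corner opposite A is at (36.50, -20.40). Tangency of A1 to SH means the radius VH is perpendicular to SH and the tangent condition forces VP to be normal to PT, with radius 8.1, so the center V sits 8.1 in from both sides at V = (28.40, -12.30). That places the tangent points at H = (36.50, -12.30) on SH and P = (28.40, -20.40) on PT. Then |AP| = |P − A| = 34.97.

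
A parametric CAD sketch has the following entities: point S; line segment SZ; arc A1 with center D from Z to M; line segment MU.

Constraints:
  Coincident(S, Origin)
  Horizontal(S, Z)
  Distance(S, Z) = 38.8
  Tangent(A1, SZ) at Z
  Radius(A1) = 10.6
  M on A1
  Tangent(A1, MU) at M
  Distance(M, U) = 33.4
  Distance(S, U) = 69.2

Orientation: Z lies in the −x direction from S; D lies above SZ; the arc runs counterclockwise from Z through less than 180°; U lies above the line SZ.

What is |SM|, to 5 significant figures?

36.319

S is at the origin; S and Z share the same y with |SZ| = 38.8 and Z on the −x side, so Z = (-38.800, 0.0000). Since A1 is tangent to SZ there, DZ ⟂ SZ, so D = Z + (0, 10.6) = (-38.800, 10.600). Since DM ⟂ MU (tangency), |DU| = √(10.6² + 33.4²) = 35.042 regardless of where M sits on A1. So U lies on both circle(S, 69.2) and circle(D, 35.042); the above-SZ intersection is U = (-55.408, 41.456). M is the foot of the tangent from U: M = (-31.423, 18.212).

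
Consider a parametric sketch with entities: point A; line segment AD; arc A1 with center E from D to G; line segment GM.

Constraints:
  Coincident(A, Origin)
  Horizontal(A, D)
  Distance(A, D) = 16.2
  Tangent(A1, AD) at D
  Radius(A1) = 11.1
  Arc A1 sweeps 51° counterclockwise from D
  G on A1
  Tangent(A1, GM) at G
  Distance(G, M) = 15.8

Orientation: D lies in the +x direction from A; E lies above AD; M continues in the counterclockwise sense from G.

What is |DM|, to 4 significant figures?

24.77

A is at the origin; AD is horizontal with |AD| = 16.2 and D on the +x side, so D = (16.20, 0.000). Tangency of A1 to AD means the radius ED is perpendicular to AD, so E = D + (0, 11.1) = (16.20, 11.10). On A1, D sits at bearing -90° from E; a 51° counterclockwise sweep puts G at bearing -39°, so G = E + 11.1·(cos -39°, sin -39°) = (24.83, 4.115). A1 meets GM tangentially, so EG is at right angles to GM, so GM runs along (−sin -39°, cos -39°); with |GM| = 15.8, M = (34.77, 16.39). Then |DM| = |M − D| = 24.77.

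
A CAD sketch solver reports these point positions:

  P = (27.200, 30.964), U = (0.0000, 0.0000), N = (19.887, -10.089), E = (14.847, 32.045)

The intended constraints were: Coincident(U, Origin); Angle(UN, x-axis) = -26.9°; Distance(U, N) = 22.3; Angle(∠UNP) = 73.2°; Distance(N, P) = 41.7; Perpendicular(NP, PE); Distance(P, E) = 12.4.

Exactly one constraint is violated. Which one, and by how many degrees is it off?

Perpendicular(NP, PE) — off by 5.10°.

U = (0.00, 0.00) ✓; UN at -26.90° ✓; |UN| = 22.30 ✓; ∠UNP = 73.20° ✓; |NP| = 41.70 ✓; ∠(NP, PE) = 95.10° ✗; |PE| = 12.40 ✓.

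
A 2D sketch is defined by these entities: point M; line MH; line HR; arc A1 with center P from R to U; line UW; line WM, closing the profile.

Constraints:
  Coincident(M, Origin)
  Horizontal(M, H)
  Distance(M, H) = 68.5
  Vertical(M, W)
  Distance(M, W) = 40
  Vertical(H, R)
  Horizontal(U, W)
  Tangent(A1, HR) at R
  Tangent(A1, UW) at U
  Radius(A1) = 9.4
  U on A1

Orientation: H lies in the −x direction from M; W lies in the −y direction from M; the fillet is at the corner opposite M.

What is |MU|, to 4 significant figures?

71.36

M is at the origin; MH is horizontal with |MH| = 68.5 and H on the −x side, so H = (-68.50, 0.000). M and W share the same x with |MW| = 40.0 and W on the −y side, so W = (0.000, -40.00). The virtual corner opposite M is at (-68.50, -40.00). Since A1 is tangent to HR there, PR ⟂ HR and since A1 is tangent to UW there, PU ⟂ UW, with radius 9.4, so the center P sits 9.4 in from both sides at P = (-59.10, -30.60). That places the tangent points at R = (-68.50, -30.60) on HR and U = (-59.10, -40.00) on UW. Then |MU| = |U − M| = 71.36.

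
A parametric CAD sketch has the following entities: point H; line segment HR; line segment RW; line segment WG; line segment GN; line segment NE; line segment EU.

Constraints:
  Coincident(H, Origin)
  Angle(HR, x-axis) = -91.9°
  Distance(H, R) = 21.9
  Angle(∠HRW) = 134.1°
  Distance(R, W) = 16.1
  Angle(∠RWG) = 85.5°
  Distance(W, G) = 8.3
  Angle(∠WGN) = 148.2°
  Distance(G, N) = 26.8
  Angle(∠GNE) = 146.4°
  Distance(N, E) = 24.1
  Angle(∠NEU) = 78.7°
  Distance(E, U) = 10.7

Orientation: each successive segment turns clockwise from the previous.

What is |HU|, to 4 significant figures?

15.16

H is at the origin; HR runs at -91.9° with length 21.9, so R = (-0.7261, -21.89). ∠HRW = 134.1° gives RW at -137.8° from the x-axis; with |RW| = 16.1, W = (-12.65, -32.70). ∠RWG = 85.5° gives WG at 127.7° from the x-axis; with |WG| = 8.3, G = (-17.73, -26.14). ∠WGN = 148.2° gives GN at 95.90° from the x-axis; with |GN| = 26.8, N = (-20.48, 0.5225). ∠GNE = 146.4° gives NE at 62.30° from the x-axis; with |NE| = 24.1, E = (-9.281, 21.86). ∠NEU = 78.7° gives EU at -39.00° from the x-axis; with |EU| = 10.7, U = (-0.9654, 15.13). Then |HU| = |U − H| = 15.16.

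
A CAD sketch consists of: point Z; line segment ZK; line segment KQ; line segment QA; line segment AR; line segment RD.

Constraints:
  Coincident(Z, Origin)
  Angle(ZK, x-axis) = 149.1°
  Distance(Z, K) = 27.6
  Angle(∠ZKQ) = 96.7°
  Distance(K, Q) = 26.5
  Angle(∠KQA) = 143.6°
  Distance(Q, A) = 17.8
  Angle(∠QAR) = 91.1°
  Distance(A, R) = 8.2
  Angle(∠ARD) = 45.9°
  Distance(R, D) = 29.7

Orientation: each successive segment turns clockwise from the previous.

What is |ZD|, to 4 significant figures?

51.90

Z is at the origin; ZK runs at 149.1° with length 27.6, so K = (-23.68, 14.17). ∠ZKQ = 96.7° gives KQ at 65.80° from the x-axis; with |KQ| = 26.5, Q = (-12.82, 38.34). ∠KQA = 143.6° gives QA at 29.40° from the x-axis; with |QA| = 17.8, A = (2.688, 47.08). ∠QAR = 91.1° gives AR at -59.50° from the x-axis; with |AR| = 8.2, R = (6.850, 40.02). ∠ARD = 45.9° gives RD at 166.4° from the x-axis; with |RD| = 29.7, D = (-22.02, 47.00). Then |ZD| = |D − Z| = 51.90.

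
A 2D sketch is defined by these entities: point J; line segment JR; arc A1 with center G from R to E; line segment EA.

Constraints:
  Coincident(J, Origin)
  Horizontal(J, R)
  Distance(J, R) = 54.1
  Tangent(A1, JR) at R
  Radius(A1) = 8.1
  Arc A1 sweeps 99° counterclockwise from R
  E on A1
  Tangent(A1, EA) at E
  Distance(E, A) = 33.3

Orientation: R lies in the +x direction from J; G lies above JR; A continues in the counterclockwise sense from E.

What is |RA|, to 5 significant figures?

42.349

J is at the origin; J and R share the same y with |JR| = 54.1 and R on the +x side, so R = (54.100, 0.0000). The tangent condition forces GR to be normal to JR, so G = R + (0, 8.1) = (54.100, 8.1000). On A1, R sits at bearing -90° from G; a 99° counterclockwise sweep puts E at bearing 9°, so E = G + 8.1·(cos 9°, sin 9°) = (62.100, 9.3671). Since A1 is tangent to EA there, GE ⟂ EA, so EA runs along (−sin 9°, cos 9°); with |EA| = 33.3, A = (56.891, 42.257). Then |RA| = |A − R| = 42.349.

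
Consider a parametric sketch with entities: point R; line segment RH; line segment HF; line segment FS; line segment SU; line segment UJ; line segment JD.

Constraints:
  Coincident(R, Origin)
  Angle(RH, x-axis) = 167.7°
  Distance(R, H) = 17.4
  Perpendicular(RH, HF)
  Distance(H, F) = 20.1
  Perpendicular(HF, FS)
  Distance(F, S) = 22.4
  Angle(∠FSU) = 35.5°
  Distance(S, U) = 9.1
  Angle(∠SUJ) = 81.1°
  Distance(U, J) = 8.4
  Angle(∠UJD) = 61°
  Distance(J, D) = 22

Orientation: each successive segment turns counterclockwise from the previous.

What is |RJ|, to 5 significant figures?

23.163

R is at the origin; RH runs at 167.7° with length 17.4, so H = (-17.001, 3.7067). RH is perpendicular to HF, so HF runs at -102.30°; with |HF| = 20.1, F = (-21.283, -15.932). The perpendicularity gives FS at right angles to HF, so FS runs at -12.300°; with |FS| = 22.4, S = (0.60332, -20.704). ∠FSU = 35.5° gives SU at 132.20° from the x-axis; with |SU| = 9.1, U = (-5.5093, -13.962). ∠SUJ = 81.1° gives UJ at -128.90° from the x-axis; with |UJ| = 8.4, J = (-10.784, -20.500). Then |RJ| = |J − R| = 23.163.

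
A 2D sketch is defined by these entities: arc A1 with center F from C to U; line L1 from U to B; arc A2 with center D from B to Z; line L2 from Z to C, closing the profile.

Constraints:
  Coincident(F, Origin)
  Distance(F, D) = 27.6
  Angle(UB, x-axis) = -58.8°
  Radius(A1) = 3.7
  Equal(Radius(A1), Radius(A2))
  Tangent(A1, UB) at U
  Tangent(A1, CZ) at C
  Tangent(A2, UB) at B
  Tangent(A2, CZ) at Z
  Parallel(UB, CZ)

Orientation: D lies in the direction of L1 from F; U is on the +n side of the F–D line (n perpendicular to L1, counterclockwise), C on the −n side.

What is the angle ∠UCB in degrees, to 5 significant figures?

74.991°

The slot axis is L1's direction at -58.8°, so u = (cos -58.8°, sin -58.8°) = (0.51803, -0.85536) and n = (−sin -58.8°, cos -58.8°) = (0.85536, 0.51803). F is at the origin and D lies 27.6 along u from F, so D = 27.6·u = (14.298, -23.608). Tangency of A1 to both parallel lines with radius 3.7 puts U and C at F ± 3.7·n: U = (3.1648, 1.9167), C = (-3.1648, -1.9167). Equal radii place B and Z the same way about D: B = D + 3.7·n = (17.462, -21.691), Z = D − 3.7·n = (11.133, -25.525). Then cos ∠UCB = CU·CB / (|CU||CB|), giving 74.991°.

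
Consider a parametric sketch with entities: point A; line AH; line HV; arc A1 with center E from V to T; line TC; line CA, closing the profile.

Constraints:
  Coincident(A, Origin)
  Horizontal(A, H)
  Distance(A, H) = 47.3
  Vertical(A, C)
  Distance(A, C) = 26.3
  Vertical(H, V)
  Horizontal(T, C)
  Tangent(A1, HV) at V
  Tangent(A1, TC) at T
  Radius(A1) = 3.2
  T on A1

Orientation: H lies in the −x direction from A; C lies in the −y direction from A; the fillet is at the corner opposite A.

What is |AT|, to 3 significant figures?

51.3

A is at the origin; AH is horizontal with |AH| = 47.3 and H on the −x side, so H = (-47.3, 0.00). AC is vertical with |AC| = 26.3 and C on the −y side, so C = (0.00, -26.3). The virtual corner opposite A is at (-47.3, -26.3). A1 meets HV tangentially, so EV is at right angles to HV and since A1 is tangent to TC there, ET ⟂ TC, with radius 3.2, so the center E sits 3.2 in from both sides at E = (-44.1, -23.1). That places the tangent points at V = (-47.3, -23.1) on HV and T = (-44.1, -26.3) on TC. Then |AT| = |T − A| = 51.3.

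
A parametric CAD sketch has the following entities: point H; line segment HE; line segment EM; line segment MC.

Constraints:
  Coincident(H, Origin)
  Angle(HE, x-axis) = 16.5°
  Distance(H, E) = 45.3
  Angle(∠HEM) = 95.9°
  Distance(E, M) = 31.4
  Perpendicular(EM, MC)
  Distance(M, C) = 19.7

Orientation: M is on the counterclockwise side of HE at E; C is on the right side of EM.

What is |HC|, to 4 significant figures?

74.12

H is at the origin; HE runs at 16.5° with length 45.3, so E = 45.3·(cos 16.5°, sin 16.5°) = (43.43, 12.87). ∠HEM = 95.9°, so EM runs at 16.5° + (180° − 95.9°) = 100.6° from the x-axis; with |EM| = 31.4, M = E + 31.4·(cos 100.6°, sin 100.6°) = (37.66, 43.73). EM ⟂ MC; with |MC| = 19.7 on the right of EM, C = M + 19.7·(0.9829, 0.1840) = (57.02, 47.35). Then |HC| = |C − H| = 74.12.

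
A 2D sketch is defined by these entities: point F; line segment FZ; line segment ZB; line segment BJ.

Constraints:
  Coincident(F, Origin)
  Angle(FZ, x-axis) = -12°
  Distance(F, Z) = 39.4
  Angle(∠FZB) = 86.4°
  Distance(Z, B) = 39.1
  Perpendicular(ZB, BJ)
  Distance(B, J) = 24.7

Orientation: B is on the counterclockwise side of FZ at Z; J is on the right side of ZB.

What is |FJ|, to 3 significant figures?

73.8

F is at the origin; FZ runs at -12.0° with length 39.4, so Z = 39.4·(cos -12.0°, sin -12.0°) = (38.5, -8.19). ∠FZB = 86.4°, so ZB runs at -12.0° + (180° − 86.4°) = 81.6° from the x-axis; with |ZB| = 39.1, B = Z + 39.1·(cos 81.6°, sin 81.6°) = (44.3, 30.5). ZB is perpendicular to BJ; with |BJ| = 24.7 on the right of ZB, J = B + 24.7·(0.989, -0.146) = (68.7, 26.9). Then |FJ| = |J − F| = 73.8.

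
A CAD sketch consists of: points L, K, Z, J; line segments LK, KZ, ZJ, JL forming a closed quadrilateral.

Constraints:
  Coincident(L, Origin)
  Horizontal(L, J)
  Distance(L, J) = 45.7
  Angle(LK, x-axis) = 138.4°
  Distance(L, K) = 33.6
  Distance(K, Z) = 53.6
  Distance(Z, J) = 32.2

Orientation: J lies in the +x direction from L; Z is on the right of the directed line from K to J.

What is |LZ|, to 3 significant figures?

20.0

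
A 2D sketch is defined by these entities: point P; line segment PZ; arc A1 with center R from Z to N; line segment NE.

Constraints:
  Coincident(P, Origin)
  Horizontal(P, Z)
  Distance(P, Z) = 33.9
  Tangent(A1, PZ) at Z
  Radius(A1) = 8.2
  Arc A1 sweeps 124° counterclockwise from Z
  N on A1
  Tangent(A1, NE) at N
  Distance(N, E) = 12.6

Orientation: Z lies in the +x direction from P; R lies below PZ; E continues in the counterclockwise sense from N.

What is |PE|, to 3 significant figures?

41.3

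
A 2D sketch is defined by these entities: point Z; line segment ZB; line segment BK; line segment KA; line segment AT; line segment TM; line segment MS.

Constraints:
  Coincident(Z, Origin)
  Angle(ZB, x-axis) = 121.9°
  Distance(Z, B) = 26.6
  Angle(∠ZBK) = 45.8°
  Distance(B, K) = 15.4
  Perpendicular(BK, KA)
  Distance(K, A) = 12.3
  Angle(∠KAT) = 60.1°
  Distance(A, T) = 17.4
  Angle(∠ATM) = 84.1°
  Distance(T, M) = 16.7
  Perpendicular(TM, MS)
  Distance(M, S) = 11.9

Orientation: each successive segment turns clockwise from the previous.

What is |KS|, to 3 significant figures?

5.25

Z is at the origin; ZB runs at 121.9° with length 26.6, so B = (-14.1, 22.6). ∠ZBK = 45.8° gives BK at -12.3° from the x-axis; with |BK| = 15.4, K = (0.990, 19.3). BK ⟂ KA, so KA runs at -102°; with |KA| = 12.3, A = (-1.63, 7.28). ∠KAT = 60.1° gives AT at 138° from the x-axis; with |AT| = 17.4, T = (-14.5, 19.0). ∠ATM = 84.1° gives TM at 41.9° from the x-axis; with |TM| = 16.7, M = (-2.09, 30.1). The perpendicularity gives MS at right angles to TM, so MS runs at -48.1°; with |MS| = 11.9, S = (5.86, 21.3). Then |KS| = |S − K| = 5.25.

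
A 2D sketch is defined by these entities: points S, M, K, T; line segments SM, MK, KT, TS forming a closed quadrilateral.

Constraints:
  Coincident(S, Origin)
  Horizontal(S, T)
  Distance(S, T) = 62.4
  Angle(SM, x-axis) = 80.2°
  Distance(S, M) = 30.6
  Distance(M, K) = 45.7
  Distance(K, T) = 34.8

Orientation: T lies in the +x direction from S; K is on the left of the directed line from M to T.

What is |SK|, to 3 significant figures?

60.5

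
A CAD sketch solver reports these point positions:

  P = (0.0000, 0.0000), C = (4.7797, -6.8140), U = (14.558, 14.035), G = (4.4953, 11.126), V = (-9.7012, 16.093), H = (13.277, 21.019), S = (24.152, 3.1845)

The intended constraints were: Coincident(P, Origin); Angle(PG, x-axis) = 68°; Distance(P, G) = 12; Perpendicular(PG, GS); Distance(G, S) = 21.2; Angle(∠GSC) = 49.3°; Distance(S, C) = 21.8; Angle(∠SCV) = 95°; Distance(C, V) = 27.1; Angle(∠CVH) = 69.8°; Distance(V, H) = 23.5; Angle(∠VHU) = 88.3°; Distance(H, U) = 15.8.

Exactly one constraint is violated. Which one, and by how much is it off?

Distance(H, U) = 15.8 — off by 8.70.

P = (0.00, 0.00) ✓; PG at 68.00° ✓; |PG| = 12.00 ✓; ∠(PG, GS) = 90.00° ✓; |GS| = 21.20 ✓; ∠GSC = 49.30° ✓; |SC| = 21.80 ✓; ∠SCV = 95.00° ✓; |CV| = 27.10 ✓; ∠CVH = 69.80° ✓; |VH| = 23.50 ✓; ∠VHU = 88.29° ✓; |HU| = 7.101 ✗.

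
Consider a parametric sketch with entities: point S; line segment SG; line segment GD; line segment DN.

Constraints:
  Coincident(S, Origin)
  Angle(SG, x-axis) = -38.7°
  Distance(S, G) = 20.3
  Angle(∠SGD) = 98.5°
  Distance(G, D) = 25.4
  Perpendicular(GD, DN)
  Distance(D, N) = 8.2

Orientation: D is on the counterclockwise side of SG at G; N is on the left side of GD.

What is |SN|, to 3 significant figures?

30.8

∠SGD = 98.5°, so GD runs at -38.7° + (180° − 98.5°) = 42.8° from the x-axis; with |GD| = 25.4, D = G + 25.4·(cos 42.8°, sin 42.8°) = (34.5, 4.57). GD is perpendicular to DN; with |DN| = 8.2 on the left of GD, N = D + 8.2·(-0.679, 0.734) = (28.9, 10.6). Then |SN| = |N − S| = 30.8.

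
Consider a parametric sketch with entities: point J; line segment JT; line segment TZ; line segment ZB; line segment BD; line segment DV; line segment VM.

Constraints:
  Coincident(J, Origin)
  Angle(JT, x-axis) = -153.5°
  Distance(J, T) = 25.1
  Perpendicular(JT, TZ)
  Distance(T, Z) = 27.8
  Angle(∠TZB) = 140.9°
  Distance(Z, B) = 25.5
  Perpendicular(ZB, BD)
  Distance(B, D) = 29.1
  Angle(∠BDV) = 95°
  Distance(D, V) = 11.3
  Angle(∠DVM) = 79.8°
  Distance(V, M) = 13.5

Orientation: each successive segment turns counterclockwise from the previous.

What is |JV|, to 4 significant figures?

21.15

J is at the origin; JT runs at -153.5° with length 25.1, so T = (-22.46, -11.20). The perpendicularity gives TZ at right angles to JT, so TZ runs at -63.50°; with |TZ| = 27.8, Z = (-10.06, -36.08). ∠TZB = 140.9° gives ZB at -24.40° from the x-axis; with |ZB| = 25.5, B = (13.16, -46.61). ZB ⟂ BD, so BD runs at 65.60°; with |BD| = 29.1, D = (25.19, -20.11). ∠BDV = 95.0° gives DV at 150.6° from the x-axis; with |DV| = 11.3, V = (15.34, -14.56). Then |JV| = |V − J| = 21.15.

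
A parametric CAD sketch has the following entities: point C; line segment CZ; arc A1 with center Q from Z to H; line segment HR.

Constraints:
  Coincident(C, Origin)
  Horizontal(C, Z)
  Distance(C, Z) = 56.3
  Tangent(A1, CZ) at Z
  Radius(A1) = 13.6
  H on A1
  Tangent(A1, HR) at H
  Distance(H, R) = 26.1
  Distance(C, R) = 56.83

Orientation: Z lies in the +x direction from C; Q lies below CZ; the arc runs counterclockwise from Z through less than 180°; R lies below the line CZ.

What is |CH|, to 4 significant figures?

44.62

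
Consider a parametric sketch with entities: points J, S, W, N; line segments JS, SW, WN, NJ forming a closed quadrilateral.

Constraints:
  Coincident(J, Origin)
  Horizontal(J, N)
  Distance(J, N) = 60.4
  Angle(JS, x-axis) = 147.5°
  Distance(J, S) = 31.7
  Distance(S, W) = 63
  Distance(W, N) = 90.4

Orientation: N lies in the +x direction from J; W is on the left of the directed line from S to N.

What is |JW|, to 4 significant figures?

71.62

Checks: |SW| = 63.00 ✓; |WN| = 90.40 ✓.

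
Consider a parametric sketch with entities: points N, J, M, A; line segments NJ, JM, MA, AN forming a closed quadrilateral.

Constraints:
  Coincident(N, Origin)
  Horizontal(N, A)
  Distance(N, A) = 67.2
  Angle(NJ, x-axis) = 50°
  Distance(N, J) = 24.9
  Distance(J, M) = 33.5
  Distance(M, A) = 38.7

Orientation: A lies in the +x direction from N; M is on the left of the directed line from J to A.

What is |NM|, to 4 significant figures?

56.95

N is at the origin; NA is horizontal with |NA| = 67.2 and A in +x, so A = (67.2, 0). NJ runs at 50.0° with |NJ| = 24.9, so J = (16.01, 19.07). M is determined by |JM| = 33.5 and |MA| = 38.7 together: it lies at the intersection of circle(J, 33.5) and circle(A, 38.7). With |JA| = 54.63, the foot of the radical line on JA is 23.88 from J and the perpendicular offset is √(33.5² − 23.88²) = 23.49. Taking the left-of-JA solution: M = (46.59, 32.75).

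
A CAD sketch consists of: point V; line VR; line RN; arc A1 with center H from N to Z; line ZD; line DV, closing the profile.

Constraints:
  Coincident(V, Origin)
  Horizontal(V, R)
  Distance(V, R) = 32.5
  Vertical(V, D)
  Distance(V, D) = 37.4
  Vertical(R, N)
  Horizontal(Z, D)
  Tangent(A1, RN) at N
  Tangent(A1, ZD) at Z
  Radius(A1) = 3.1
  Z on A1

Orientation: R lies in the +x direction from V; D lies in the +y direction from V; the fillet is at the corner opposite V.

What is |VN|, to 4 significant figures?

47.25

The virtual corner opposite V is at (32.50, 37.40). The tangent condition forces HN to be normal to RN and the tangent condition forces HZ to be normal to ZD, with radius 3.1, so the center H sits 3.1 in from both sides at H = (29.40, 34.30). That places the tangent points at N = (32.50, 34.30) on RN and Z = (29.40, 37.40) on ZD. Then |VN| = |N − V| = 47.25.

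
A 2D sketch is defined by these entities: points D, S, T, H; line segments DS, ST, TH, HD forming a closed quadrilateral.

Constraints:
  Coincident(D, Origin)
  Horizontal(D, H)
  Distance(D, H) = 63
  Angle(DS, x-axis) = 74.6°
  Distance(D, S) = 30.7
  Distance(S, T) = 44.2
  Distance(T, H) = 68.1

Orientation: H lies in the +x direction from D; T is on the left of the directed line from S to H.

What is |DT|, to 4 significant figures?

73.11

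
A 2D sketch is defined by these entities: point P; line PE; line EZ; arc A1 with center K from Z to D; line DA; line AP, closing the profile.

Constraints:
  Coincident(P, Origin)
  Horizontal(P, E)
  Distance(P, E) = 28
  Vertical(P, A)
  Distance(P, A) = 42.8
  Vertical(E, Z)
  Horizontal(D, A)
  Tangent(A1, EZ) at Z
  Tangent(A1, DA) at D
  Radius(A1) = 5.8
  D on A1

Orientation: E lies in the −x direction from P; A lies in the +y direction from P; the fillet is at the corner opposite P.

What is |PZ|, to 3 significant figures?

46.4

P is at the origin; PE is horizontal with |PE| = 28.0 and E on the −x side, so E = (-28.0, 0.00). PA is vertical with |PA| = 42.8 and A on the +y side, so A = (0.00, 42.8). The virtual corner opposite P is at (-28.0, 42.8). A1 meets EZ tangentially, so KZ is at right angles to EZ and A1 meets DA tangentially, so KD is at right angles to DA, with radius 5.8, so the center K sits 5.8 in from both sides at K = (-22.2, 37.0). That places the tangent points at Z = (-28.0, 37.0) on EZ and D = (-22.2, 42.8) on DA. Then |PZ| = |Z − P| = 46.4.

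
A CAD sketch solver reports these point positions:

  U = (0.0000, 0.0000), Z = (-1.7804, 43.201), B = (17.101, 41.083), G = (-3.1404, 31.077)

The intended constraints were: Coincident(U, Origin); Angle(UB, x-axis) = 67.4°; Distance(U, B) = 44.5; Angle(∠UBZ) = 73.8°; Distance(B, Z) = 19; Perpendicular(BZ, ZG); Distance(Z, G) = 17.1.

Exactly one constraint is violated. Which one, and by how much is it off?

Distance(Z, G) = 17.1 — off by 4.90.

U = (0.00, 0.00) ✓; UB at 67.40° ✓; |UB| = 44.50 ✓; ∠UBZ = 73.80° ✓; |BZ| = 19.00 ✓; ∠(BZ, ZG) = 90.00° ✓; |ZG| = 12.20 ✗.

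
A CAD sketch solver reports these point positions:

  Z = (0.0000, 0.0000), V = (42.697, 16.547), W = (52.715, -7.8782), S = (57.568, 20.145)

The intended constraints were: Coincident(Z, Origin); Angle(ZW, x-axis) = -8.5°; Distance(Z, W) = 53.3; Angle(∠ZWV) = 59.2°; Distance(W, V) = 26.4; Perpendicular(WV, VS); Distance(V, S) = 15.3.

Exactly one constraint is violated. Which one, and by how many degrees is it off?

Perpendicular(WV, VS) — off by 8.70°.

Z = (0.00, 0.00) ✓; ZW at -8.500° ✓; |ZW| = 53.30 ✓; ∠ZWV = 59.20° ✓; |WV| = 26.40 ✓; ∠(WV, VS) = 98.70° ✗; |VS| = 15.30 ✓.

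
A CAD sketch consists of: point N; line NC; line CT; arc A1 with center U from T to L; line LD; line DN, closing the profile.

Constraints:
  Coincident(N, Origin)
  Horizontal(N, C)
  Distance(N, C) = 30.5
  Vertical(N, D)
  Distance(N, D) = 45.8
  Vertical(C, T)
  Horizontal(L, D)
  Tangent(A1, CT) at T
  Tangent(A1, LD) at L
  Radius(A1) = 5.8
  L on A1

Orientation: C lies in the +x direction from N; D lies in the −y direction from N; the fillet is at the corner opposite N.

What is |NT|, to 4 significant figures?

50.30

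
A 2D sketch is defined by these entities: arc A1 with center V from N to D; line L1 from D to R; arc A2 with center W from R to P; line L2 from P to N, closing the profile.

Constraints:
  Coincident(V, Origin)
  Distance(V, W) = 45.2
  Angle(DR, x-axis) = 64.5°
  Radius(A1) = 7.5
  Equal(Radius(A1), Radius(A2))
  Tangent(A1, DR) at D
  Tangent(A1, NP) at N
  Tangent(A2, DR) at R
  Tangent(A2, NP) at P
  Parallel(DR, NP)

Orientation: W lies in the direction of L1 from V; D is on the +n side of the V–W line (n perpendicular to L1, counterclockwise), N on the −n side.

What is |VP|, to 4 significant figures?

45.82

The slot axis is L1's direction at 64.5°, so u = (cos 64.5°, sin 64.5°) = (0.4305, 0.9026) and n = (−sin 64.5°, cos 64.5°) = (-0.9026, 0.4305). V is at the origin and W lies 45.2 along u from V, so W = 45.2·u = (19.46, 40.80). Tangency of A1 to both parallel lines with radius 7.5 puts D and N at V ± 7.5·n: D = (-6.769, 3.229), N = (6.769, -3.229). Equal radii place R and P the same way about W: R = W + 7.5·n = (12.69, 44.03), P = W − 7.5·n = (26.23, 37.57). Then |VP| = |P − V| = 45.82.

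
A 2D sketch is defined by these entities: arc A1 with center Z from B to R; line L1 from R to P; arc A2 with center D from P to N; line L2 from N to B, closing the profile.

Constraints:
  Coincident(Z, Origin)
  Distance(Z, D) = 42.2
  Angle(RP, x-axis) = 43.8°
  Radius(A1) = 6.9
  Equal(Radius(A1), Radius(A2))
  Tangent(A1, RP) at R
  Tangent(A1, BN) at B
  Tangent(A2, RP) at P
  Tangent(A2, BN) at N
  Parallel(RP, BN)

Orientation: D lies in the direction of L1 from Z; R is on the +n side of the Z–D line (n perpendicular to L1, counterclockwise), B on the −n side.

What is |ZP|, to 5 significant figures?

42.760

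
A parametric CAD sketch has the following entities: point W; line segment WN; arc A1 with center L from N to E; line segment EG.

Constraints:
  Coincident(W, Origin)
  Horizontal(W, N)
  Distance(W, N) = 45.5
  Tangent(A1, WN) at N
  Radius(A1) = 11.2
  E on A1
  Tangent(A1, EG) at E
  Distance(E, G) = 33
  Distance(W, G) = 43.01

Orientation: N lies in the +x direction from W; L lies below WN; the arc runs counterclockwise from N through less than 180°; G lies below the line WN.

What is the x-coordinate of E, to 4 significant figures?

35.24

Checks: |LE| = 11.20 ✓; ∠(LE, EG) = 90.00° ✓; |EG| = 33.00 ✓; |WG| = 43.01 ✓.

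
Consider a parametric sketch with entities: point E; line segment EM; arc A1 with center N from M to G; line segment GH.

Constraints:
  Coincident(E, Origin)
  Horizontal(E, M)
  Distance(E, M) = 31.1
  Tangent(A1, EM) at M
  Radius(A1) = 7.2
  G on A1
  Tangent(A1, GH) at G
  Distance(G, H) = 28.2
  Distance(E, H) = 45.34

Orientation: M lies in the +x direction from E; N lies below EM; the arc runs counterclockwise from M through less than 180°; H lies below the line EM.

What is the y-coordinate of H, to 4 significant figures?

-36.08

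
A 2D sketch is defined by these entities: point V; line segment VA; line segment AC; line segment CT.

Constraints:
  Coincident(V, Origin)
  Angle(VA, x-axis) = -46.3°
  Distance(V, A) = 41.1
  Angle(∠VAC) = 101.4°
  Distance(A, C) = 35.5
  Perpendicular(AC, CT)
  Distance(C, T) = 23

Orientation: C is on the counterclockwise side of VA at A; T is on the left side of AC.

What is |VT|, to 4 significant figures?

46.92

V is at the origin; VA runs at -46.3° with length 41.1, so A = 41.1·(cos -46.3°, sin -46.3°) = (28.40, -29.71). ∠VAC = 101.4°, so AC runs at -46.3° + (180° − 101.4°) = 32.30° from the x-axis; with |AC| = 35.5, C = A + 35.5·(cos 32.30°, sin 32.30°) = (58.40, -10.74). The perpendicularity gives CT at right angles to AC; with |CT| = 23.0 on the left of AC, T = C + 23.0·(-0.5344, 0.8453) = (46.11, 8.697). Then |VT| = |T − V| = 46.92.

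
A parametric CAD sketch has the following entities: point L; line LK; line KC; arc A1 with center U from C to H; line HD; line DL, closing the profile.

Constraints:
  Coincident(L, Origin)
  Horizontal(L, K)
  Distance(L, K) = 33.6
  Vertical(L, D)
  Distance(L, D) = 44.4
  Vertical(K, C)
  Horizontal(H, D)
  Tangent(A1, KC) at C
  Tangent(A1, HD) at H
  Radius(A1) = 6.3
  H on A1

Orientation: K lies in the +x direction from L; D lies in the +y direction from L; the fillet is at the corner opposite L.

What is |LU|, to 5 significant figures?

46.871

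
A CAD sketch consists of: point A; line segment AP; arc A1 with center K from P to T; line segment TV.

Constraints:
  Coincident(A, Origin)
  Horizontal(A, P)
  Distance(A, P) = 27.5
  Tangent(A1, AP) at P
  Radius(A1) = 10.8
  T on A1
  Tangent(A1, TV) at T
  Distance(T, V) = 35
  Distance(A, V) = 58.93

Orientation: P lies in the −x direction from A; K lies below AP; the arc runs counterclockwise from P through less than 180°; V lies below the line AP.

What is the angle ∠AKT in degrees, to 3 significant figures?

162°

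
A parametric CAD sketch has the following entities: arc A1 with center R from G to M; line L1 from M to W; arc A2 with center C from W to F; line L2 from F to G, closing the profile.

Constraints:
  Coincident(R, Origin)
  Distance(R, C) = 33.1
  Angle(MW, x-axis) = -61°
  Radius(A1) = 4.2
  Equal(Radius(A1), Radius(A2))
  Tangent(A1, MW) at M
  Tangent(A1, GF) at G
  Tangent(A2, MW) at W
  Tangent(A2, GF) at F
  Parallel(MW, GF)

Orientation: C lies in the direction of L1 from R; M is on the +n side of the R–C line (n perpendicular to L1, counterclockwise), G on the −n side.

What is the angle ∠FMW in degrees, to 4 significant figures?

14.24°

Tangency of A1 to both parallel lines with radius 4.2 puts M and G at R ± 4.2·n: M = (3.673, 2.036), G = (-3.673, -2.036). Equal radii place W and F the same way about C: W = C + 4.2·n = (19.72, -26.91), F = C − 4.2·n = (12.37, -30.99). Then cos ∠FMW = MF·MW / (|MF||MW|), giving 14.24°.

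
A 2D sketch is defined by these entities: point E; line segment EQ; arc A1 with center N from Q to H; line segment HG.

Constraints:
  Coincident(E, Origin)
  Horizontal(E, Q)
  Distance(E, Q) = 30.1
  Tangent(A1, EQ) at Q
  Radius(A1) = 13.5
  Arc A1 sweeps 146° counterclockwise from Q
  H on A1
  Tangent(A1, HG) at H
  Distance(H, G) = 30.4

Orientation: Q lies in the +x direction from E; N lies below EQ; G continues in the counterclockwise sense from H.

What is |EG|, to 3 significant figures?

63.4

E is at the origin; EQ is horizontal with |EQ| = 30.1 and Q on the +x side, so Q = (30.1, 0.00). A1 meets EQ tangentially, so NQ is at right angles to EQ, so N = Q + (0, -13.5) = (30.1, -13.5). On A1, Q sits at bearing 90° from N; a 146° counterclockwise sweep puts H at bearing 236°, so H = N + 13.5·(cos 236°, sin 236°) = (22.6, -24.7). The tangent condition forces NH to be normal to HG, so HG runs along (−sin 236°, cos 236°); with |HG| = 30.4, G = (47.8, -41.7). Then |EG| = |G − E| = 63.4.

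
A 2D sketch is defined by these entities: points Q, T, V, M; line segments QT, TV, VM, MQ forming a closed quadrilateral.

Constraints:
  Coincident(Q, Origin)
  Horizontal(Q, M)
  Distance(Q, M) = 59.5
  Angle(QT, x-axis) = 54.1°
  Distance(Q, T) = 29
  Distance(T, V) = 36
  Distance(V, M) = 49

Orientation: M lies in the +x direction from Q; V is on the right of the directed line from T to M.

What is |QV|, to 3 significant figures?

17.1

Checks: |TV| = 36.00 ✓; |VM| = 49.00 ✓.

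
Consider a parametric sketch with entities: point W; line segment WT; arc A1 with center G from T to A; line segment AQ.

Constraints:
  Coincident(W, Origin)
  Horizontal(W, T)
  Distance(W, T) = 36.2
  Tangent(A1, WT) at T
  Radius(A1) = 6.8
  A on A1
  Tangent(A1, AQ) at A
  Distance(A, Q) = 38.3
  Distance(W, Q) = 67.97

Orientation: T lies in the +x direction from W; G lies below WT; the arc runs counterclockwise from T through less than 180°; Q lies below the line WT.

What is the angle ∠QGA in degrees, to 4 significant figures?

79.93°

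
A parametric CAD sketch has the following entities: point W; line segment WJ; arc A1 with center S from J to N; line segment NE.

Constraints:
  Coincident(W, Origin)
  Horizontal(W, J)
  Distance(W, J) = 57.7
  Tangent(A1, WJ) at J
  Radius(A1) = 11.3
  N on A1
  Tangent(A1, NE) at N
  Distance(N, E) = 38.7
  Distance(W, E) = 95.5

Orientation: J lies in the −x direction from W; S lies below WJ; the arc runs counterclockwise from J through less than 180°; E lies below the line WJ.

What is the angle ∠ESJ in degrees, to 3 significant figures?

133°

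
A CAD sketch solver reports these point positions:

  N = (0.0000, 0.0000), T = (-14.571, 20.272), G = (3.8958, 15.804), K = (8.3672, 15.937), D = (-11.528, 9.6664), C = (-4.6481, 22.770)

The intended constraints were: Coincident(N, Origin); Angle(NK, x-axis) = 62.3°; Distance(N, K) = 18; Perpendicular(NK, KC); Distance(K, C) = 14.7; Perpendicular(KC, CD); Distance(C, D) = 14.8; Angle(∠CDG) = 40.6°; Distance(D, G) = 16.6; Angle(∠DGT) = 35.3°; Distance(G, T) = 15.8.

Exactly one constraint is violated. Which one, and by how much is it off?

Distance(G, T) = 15.8 — off by 3.20.

N = (0.00, 0.00) ✓; NK at 62.30° ✓; |NK| = 18.00 ✓; ∠(NK, KC) = 90.00° ✓; |KC| = 14.70 ✓; ∠(KC, CD) = 90.00° ✓; |CD| = 14.80 ✓; ∠CDG = 40.60° ✓; |DG| = 16.60 ✓; ∠DGT = 35.30° ✓; |GT| = 19.00 ✗.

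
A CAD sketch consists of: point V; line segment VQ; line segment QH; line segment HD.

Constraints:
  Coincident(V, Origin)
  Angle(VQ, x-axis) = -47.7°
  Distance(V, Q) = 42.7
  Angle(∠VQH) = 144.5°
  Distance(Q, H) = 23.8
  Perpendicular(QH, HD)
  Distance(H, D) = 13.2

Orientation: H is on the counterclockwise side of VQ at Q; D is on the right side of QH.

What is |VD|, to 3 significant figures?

69.8

V is at the origin; VQ runs at -47.7° with length 42.7, so Q = 42.7·(cos -47.7°, sin -47.7°) = (28.7, -31.6). ∠VQH = 144.5°, so QH runs at -47.7° + (180° − 144.5°) = -12.2° from the x-axis; with |QH| = 23.8, H = Q + 23.8·(cos -12.2°, sin -12.2°) = (52.0, -36.6). QH is perpendicular to HD; with |HD| = 13.2 on the right of QH, D = H + 13.2·(-0.211, -0.977) = (49.2, -49.5). Then |VD| = |D − V| = 69.8.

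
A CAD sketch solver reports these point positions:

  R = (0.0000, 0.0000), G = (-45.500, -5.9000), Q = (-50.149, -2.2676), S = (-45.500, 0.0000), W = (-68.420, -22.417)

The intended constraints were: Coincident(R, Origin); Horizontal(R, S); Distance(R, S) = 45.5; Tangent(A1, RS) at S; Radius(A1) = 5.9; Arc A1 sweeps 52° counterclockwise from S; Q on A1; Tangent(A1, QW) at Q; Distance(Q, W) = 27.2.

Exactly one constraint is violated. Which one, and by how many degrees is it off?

Tangent(A1, QW) at Q — off by 4.20°.

R = (0.00, 0.00) ✓; R.y = 0.00, S.y = 0.00 ✓; |RS| = 45.50 ✓; ∠(GS, SR) = 90.00° ✓; |GS| = 5.900 ✓; bearing(G→Q) − bearing(G→S) = 52.00° ✓; |GQ| = 5.900 ✓; ∠(GQ, QW) = 94.20° ✗; |QW| = 27.20 ✓.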